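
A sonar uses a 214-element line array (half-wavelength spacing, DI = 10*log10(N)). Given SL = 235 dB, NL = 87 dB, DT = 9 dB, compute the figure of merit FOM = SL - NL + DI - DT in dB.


Step 1: DI = 10*log10(214) = 23.3 dB
Step 2: FOM = SL - NL + DI - DT = 235 - 87 + 23.3 - 9 = 162.3

162.3 dB


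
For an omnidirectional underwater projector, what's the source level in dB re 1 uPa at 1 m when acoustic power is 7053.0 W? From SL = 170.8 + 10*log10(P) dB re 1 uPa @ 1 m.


SL = 170.8 + 10*log10(7053.0) = 170.8 + 38.48 = 209.28

209.28 dB


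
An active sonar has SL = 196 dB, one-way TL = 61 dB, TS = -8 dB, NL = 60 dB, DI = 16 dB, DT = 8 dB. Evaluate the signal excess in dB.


SE = SL - 2*TL + TS - NL + DI - DT = 196 - 2*61 + (-8) - 60 + 16 - 8 = 14

14 dB


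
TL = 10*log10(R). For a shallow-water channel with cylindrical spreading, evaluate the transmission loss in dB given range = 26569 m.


44.24 dB


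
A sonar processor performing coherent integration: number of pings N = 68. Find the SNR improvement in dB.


18.33 dB


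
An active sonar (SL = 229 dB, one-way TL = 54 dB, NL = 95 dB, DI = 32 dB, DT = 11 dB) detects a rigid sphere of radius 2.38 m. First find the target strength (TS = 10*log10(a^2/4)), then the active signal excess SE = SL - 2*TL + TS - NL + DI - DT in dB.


Step 1: TS = 10*log10(2.38^2/4) = 1.51 dB
Step 2: SE = SL - 2*TL + TS - NL + DI - DT = 229 - 2*54 + (1.51) - 95 + 32 - 11 = 48.51

48.51 dB


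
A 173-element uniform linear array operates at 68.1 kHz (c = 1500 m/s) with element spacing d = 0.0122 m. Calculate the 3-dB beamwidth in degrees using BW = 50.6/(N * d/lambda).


Step 1: lambda = 1500/68100 = 0.02203 m
Step 2: d/lambda = 0.0122/0.02203 = 0.5538
Step 3: BW = 50.6/(N * d/lambda) = 50.6/(173 * 0.5538) = 0.53

0.53 deg


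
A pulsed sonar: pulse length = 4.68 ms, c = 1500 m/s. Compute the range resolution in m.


3.51 m


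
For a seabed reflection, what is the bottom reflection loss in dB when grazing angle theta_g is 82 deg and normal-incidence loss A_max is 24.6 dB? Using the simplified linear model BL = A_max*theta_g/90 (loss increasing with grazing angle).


BL = A_max * theta_g / 90 = 24.6 * 82 / 90 = 22.41

22.41 dB


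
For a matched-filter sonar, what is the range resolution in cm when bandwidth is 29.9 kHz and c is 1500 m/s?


2.51 cm


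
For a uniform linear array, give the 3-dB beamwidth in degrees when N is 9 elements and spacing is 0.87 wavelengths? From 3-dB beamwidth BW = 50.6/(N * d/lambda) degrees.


6.46 deg


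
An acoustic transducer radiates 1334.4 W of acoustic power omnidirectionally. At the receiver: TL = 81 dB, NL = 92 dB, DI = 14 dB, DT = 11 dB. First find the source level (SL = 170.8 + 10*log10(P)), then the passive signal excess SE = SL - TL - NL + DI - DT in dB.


Step 1: SL = 170.8 + 10*log10(1334.4) = 202.05 dB
Step 2: SE = SL - TL - NL + DI - DT = 202.05 - 81 - 92 + 14 - 11 = 32.05

32.05 dB


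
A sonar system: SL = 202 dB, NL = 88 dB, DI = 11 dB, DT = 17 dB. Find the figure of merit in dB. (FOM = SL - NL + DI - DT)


FOM = SL - NL + DI - DT = 202 - 88 + 11 - 17 = 108

108 dB


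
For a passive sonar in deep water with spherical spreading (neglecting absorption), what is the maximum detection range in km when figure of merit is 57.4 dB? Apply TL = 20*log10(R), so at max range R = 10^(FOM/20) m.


0.74 km


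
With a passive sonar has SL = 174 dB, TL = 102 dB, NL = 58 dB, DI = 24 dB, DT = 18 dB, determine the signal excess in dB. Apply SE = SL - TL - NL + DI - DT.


SE = SL - TL - NL + DI - DT = 174 - 102 - 58 + 24 - 18 = 20

20 dB


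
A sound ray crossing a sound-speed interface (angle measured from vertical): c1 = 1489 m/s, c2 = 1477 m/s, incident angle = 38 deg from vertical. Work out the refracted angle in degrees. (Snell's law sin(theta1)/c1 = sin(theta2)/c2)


sin(theta2) = (c2/c1)*sin(theta1) = (1477/1489)*sin(38 deg) = 0.6107
theta2 = arcsin(0.6107) = 37.64

37.64 deg


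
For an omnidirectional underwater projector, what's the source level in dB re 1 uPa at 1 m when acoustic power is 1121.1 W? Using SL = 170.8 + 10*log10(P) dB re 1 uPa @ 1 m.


201.3 dB


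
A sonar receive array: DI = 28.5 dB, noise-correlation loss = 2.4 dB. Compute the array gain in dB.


AG = DI - L_corr = 28.5 - 2.4 = 26.1

26.1 dB


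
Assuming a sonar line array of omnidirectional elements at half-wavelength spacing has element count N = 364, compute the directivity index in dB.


25.61 dB


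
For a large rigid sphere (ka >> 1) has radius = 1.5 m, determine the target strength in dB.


TS = 10*log10(1.5^2 / 4) = 10*log10(0.5625) = -2.5

-2.5 dB


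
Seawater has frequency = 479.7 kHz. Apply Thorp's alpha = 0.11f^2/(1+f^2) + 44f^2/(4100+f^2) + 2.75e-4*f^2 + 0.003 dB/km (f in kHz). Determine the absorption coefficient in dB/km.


106.624 dB/km


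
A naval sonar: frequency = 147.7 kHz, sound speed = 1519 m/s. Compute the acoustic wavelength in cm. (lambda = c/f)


1.03 cm


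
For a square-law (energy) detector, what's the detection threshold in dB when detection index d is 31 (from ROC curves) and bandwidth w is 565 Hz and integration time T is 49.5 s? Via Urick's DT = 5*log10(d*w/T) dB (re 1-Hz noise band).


DT = 5*log10(d*w/T) = 5*log10(31 * 565 / 49.5) = 5*log10(353.84) = 12.74

12.74 dB


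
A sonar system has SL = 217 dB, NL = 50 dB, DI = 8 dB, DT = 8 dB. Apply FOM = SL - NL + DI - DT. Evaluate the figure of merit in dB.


167 dB


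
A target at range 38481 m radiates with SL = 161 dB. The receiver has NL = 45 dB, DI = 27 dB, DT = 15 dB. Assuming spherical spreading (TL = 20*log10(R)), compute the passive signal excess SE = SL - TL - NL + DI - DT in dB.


Step 1: TL = 20*log10(38481) = 91.7 dB
Step 2: SE = 161 - 91.7 - 45 + 27 - 15 = 36.3

36.3 dB


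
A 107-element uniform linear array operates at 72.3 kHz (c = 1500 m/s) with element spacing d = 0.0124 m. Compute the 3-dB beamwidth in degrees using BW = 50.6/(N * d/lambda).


Step 1: lambda = 1500/72300 = 0.02075 m
Step 2: d/lambda = 0.0124/0.02075 = 0.5976
Step 3: BW = 50.6/(N * d/lambda) = 50.6/(107 * 0.5976) = 0.79

0.79 deg


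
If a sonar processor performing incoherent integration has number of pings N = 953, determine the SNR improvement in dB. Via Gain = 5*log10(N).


14.9 dB


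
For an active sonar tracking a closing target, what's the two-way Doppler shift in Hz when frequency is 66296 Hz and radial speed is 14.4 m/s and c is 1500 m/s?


fd = 2*f*v/c = 2 * 66296 * 14.4 / 1500 = 1272.88

1272.88 Hz


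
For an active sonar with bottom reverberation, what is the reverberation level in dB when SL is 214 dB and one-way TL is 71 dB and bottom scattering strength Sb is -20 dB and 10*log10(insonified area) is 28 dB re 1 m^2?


80 dB


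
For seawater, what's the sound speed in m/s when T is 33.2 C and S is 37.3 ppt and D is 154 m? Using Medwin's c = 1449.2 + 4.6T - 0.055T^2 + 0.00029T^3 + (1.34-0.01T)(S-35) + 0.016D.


c = 1449.2 + 4.6*33.2 - 0.055*33.2^2 + 0.00029*33.2^3 + (1.34 - 0.01*33.2)*(37.3 - 35) + 0.016*154 = 1556.69

1556.69 m/s


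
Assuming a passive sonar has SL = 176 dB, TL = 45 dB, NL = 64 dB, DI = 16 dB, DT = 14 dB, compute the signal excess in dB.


69 dB


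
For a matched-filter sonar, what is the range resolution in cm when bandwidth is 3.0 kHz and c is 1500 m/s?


dR = c/(2*BW) = 1500 / (2 * 3.0e3) = 0.25 m = 25.0 cm

25.0 cm


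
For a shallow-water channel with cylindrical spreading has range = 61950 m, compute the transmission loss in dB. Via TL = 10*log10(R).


47.92 dB


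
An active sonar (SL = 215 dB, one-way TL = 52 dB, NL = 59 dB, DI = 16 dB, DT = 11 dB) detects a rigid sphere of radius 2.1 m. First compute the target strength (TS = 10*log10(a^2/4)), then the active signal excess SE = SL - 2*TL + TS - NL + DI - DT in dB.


Step 1: TS = 10*log10(2.1^2/4) = 0.42 dB
Step 2: SE = SL - 2*TL + TS - NL + DI - DT = 215 - 2*52 + (0.42) - 59 + 16 - 11 = 57.42

57.42 dB


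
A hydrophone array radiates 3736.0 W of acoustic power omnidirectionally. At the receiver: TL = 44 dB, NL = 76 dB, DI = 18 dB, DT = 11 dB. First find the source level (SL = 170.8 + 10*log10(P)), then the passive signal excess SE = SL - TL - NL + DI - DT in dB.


Step 1: SL = 170.8 + 10*log10(3736.0) = 206.52 dB
Step 2: SE = SL - TL - NL + DI - DT = 206.52 - 44 - 76 + 18 - 11 = 93.52

93.52 dB


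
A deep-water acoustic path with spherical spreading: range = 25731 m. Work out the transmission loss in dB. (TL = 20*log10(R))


TL = 20*log10(25731) = 88.21

88.21 dB


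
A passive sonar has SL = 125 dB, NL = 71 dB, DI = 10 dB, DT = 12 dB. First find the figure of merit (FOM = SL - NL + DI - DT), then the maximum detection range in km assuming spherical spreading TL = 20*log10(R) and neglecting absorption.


Step 1: FOM = SL - NL + DI - DT = 125 - 71 + 10 - 12 = 52 dB
Step 2: at max range FOM = TL = 20*log10(R), so R = 10^(52/20) = 398.11 m = 0.4 km

0.4 km


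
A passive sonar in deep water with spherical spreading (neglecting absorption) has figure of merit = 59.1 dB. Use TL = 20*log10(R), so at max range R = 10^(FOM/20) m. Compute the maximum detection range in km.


0.9 km


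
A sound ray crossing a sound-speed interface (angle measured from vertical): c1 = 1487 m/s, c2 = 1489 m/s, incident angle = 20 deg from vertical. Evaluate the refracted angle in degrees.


sin(theta2) = (c2/c1)*sin(theta1) = (1489/1487)*sin(20 deg) = 0.34248
theta2 = arcsin(0.34248) = 20.03

20.03 deg


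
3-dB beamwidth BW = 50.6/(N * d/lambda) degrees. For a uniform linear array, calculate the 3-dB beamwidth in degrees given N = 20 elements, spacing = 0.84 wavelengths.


3.01 deg


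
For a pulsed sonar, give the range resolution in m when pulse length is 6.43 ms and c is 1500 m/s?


4.8225 m


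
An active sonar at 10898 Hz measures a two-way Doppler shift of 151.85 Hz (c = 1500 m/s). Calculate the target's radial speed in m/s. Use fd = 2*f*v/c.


10.45 m/s


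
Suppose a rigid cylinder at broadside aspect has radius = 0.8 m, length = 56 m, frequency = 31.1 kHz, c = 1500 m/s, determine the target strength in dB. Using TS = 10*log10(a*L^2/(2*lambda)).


lambda = 1500/31100 = 0.04823 m
TS = 10*log10(0.8*56^2/(2*0.04823)) = 44.15

44.15 dB


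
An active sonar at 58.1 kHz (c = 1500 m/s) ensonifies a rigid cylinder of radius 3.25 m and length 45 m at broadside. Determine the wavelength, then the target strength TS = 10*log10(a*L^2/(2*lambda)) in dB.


Step 1: lambda = c/f = 1500/58100 = 0.02582 m
Step 2: TS = 10*log10(a*L^2/(2*lambda)) = 10*log10(3.25*45^2/(2*0.02582)) = 51.05

51.05 dB


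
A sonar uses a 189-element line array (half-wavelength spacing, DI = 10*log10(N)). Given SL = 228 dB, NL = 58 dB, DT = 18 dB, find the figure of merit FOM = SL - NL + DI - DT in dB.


Step 1: DI = 10*log10(189) = 22.76 dB
Step 2: FOM = SL - NL + DI - DT = 228 - 58 + 22.76 - 18 = 174.76

174.76 dB


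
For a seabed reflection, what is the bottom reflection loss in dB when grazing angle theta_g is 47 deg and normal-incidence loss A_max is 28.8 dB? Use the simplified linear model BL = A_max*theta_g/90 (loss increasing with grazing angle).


15.04 dB


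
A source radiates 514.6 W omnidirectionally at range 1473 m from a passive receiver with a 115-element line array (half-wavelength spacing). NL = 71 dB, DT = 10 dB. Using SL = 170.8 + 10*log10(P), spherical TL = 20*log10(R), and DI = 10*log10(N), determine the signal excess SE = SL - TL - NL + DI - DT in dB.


Step 1: SL = 170.8 + 10*log10(514.6) = 197.91 dB
Step 2: TL = 20*log10(1473) = 63.36 dB
Step 3: DI = 10*log10(115) = 20.61 dB
Step 4: SE = SL - TL - NL + DI - DT = 197.91 - 63.36 - 71 + 20.61 - 10 = 74.16

74.16 dB


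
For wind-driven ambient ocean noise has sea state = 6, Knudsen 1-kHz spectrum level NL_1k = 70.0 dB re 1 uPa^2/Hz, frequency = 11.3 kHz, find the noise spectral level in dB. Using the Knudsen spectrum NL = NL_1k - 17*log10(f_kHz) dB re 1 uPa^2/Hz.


52.1 dB


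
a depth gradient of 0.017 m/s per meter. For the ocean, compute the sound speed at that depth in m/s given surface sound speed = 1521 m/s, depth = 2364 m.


c = 1521 + 0.017 * 2364 = 1561.188

1561.188 m/s


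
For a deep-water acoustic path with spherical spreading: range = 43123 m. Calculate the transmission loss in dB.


TL = 20*log10(43123) = 92.69

92.69 dB


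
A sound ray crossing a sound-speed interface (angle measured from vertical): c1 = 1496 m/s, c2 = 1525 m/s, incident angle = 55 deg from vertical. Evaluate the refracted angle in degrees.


sin(theta2) = (c2/c1)*sin(theta1) = (1525/1496)*sin(55 deg) = 0.83503
theta2 = arcsin(0.83503) = 56.62

56.62 deg


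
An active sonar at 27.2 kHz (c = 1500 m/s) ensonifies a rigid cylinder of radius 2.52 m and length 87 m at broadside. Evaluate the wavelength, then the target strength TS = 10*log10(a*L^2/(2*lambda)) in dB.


Step 1: lambda = c/f = 1500/27200 = 0.05515 m
Step 2: TS = 10*log10(a*L^2/(2*lambda)) = 10*log10(2.52*87^2/(2*0.05515)) = 52.38

52.38 dB


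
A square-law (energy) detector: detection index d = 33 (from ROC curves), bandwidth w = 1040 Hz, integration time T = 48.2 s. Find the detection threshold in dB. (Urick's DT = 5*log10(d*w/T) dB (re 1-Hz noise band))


DT = 5*log10(d*w/T) = 5*log10(33 * 1040 / 48.2) = 5*log10(712.03) = 14.26

14.26 dB


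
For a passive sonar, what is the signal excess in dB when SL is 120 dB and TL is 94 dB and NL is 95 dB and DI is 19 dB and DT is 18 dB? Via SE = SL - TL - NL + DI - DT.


SE = SL - TL - NL + DI - DT = 120 - 94 - 95 + 19 - 18 = -68

-68 dB


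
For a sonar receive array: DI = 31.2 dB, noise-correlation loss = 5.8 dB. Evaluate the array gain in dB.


AG = DI - L_corr = 31.2 - 5.8 = 25.4

25.4 dB


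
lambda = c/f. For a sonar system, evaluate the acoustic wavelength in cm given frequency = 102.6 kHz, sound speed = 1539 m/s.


lambda = c/f = 1539 / 102600 = 0.015 m = 1.5 cm

1.5 cm


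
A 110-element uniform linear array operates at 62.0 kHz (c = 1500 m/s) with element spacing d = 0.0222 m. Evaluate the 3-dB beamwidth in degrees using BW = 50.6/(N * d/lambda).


Step 1: lambda = 1500/62000 = 0.02419 m
Step 2: d/lambda = 0.0222/0.02419 = 0.9177
Step 3: BW = 50.6/(N * d/lambda) = 50.6/(110 * 0.9177) = 0.5

0.5 deg


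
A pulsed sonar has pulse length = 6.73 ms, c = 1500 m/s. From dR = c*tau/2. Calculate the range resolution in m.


dR = c*tau/2 = 1500 * 6.73e-3 / 2 = 5.0475

5.0475 m


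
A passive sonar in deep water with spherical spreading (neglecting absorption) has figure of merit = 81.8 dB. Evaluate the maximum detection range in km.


At max range FOM = TL, so 20*log10(R) = 81.8
R = 10^(81.8/20) = 12302.69 m = 12.3 km

12.3 km


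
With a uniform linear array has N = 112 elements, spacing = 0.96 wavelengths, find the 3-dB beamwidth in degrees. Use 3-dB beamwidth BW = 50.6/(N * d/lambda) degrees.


0.47 deg


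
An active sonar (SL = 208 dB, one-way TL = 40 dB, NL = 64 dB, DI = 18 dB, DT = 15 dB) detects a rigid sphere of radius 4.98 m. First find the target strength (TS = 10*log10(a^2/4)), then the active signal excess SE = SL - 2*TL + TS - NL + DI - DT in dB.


Step 1: TS = 10*log10(4.98^2/4) = 7.92 dB
Step 2: SE = SL - 2*TL + TS - NL + DI - DT = 208 - 2*40 + (7.92) - 64 + 18 - 15 = 74.92

74.92 dB


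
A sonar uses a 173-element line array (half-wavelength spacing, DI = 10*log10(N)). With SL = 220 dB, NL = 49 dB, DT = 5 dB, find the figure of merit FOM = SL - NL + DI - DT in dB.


Step 1: DI = 10*log10(173) = 22.38 dB
Step 2: FOM = SL - NL + DI - DT = 220 - 49 + 22.38 - 5 = 188.38

188.38 dB


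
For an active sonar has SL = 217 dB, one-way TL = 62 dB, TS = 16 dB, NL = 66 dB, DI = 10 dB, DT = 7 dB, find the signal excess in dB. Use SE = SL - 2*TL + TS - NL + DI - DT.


SE = SL - 2*TL + TS - NL + DI - DT = 217 - 2*62 + (16) - 66 + 10 - 7 = 46

46 dB


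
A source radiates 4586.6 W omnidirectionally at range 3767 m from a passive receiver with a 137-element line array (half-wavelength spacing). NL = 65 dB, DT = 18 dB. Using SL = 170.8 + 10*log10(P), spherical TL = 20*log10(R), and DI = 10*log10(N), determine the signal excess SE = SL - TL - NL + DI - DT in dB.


Step 1: SL = 170.8 + 10*log10(4586.6) = 207.41 dB
Step 2: TL = 20*log10(3767) = 71.52 dB
Step 3: DI = 10*log10(137) = 21.37 dB
Step 4: SE = SL - TL - NL + DI - DT = 207.41 - 71.52 - 65 + 21.37 - 18 = 74.26

74.26 dB


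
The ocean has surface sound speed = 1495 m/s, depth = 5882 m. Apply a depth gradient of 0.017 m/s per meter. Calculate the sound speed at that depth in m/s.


c = 1495 + 0.017 * 5882 = 1594.994

1594.994 m/s


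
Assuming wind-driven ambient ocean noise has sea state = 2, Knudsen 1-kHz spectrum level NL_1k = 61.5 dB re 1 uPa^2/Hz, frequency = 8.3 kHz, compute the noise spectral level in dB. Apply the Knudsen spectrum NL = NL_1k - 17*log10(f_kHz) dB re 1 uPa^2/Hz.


45.88 dB


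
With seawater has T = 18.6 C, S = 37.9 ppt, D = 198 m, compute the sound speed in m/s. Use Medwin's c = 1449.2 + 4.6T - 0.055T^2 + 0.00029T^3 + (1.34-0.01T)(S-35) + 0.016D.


1524.11 m/s


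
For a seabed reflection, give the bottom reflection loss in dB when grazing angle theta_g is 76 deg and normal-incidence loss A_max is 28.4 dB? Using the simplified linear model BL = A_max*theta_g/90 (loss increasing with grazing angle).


BL = A_max * theta_g / 90 = 28.4 * 76 / 90 = 23.98

23.98 dB


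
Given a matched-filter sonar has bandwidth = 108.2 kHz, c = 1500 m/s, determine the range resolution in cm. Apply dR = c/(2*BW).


0.69 cm


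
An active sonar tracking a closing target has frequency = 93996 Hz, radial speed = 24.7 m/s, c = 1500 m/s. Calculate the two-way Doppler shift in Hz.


fd = 2*f*v/c = 2 * 93996 * 24.7 / 1500 = 3095.6

3095.6 Hz


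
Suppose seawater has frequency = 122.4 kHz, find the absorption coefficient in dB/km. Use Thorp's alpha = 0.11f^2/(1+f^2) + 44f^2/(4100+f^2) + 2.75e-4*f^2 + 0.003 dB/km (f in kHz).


f^2 = 14981.76
alpha = 0.11*14981.76/(1+14981.76) + 44*14981.76/(4100+14981.76) + 2.75e-4*14981.76 + 0.003 = 38.779

38.779 dB/km


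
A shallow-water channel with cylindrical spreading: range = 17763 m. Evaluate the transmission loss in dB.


TL = 10*log10(17763) = 42.5

42.5 dB


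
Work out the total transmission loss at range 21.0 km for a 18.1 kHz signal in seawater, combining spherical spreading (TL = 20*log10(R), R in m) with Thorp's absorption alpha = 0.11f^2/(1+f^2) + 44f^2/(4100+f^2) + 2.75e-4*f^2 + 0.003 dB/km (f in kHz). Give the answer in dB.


Step 1 (Thorp): alpha = 0.11*327.61/(1+327.61) + 44*327.61/(4100+327.61) + 2.75e-4*327.61 + 0.003 = 3.4584 dB/km
Step 2: TL_spread = 20*log10(21000) = 86.44 dB
Step 3: TL_abs = alpha*R = 3.4584 * 21.0 = 72.63 dB
Step 4: TL_total = 86.44 + 72.63 = 159.07

159.07 dB


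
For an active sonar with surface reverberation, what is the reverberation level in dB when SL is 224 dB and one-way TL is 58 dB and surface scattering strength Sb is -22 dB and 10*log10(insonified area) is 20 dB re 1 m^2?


RL = SL - 2*TL + Sb + 10*log10(A) = 224 - 2*58 + (-22) + 20 = 106

106 dB


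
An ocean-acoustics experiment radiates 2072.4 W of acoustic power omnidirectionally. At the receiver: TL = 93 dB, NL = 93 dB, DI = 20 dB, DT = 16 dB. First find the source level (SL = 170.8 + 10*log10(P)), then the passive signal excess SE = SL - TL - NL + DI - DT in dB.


Step 1: SL = 170.8 + 10*log10(2072.4) = 203.96 dB
Step 2: SE = SL - TL - NL + DI - DT = 203.96 - 93 - 93 + 20 - 16 = 21.96

21.96 dB


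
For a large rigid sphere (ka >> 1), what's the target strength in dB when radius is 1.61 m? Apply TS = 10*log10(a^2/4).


TS = 10*log10(1.61^2 / 4) = 10*log10(0.648025) = -1.88

-1.88 dB


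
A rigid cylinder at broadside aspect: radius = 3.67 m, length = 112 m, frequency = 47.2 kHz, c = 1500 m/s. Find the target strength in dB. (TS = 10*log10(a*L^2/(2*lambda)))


58.6 dB


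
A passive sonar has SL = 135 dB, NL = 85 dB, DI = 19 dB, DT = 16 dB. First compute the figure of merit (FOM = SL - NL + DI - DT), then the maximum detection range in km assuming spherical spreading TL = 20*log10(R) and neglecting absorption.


Step 1: FOM = SL - NL + DI - DT = 135 - 85 + 19 - 16 = 53 dB
Step 2: at max range FOM = TL = 20*log10(R), so R = 10^(53/20) = 446.68 m = 0.45 km

0.45 km


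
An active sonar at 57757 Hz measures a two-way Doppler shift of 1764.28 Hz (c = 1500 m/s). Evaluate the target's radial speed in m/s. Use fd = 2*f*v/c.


22.91 m/s


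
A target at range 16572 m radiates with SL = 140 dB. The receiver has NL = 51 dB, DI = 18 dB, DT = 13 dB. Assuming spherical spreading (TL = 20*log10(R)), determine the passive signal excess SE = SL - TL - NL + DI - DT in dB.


Step 1: TL = 20*log10(16572) = 84.39 dB
Step 2: SE = 140 - 84.39 - 51 + 18 - 13 = 9.61

9.61 dB


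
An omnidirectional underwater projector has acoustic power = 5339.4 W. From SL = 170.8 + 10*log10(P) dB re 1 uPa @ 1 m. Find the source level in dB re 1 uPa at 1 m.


SL = 170.8 + 10*log10(5339.4) = 170.8 + 37.27 = 208.07

208.07 dB


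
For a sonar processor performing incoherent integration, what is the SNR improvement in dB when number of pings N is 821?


14.57 dB


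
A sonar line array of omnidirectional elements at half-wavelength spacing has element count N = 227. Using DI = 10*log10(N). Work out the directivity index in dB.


DI = 10*log10(227) = 23.56

23.56 dB


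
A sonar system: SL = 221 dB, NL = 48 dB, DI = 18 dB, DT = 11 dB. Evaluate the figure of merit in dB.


180 dB


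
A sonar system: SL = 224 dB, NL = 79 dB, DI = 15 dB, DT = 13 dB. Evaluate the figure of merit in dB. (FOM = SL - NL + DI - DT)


147 dB


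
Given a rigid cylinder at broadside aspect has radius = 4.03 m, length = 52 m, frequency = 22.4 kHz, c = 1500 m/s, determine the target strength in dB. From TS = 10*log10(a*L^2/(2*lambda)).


lambda = 1500/22400 = 0.06696 m
TS = 10*log10(4.03*52^2/(2*0.06696)) = 49.1

49.1 dB


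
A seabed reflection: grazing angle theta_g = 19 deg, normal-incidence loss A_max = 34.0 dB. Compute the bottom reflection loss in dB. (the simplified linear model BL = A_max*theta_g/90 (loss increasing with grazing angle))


BL = A_max * theta_g / 90 = 34.0 * 19 / 90 = 7.18

7.18 dB


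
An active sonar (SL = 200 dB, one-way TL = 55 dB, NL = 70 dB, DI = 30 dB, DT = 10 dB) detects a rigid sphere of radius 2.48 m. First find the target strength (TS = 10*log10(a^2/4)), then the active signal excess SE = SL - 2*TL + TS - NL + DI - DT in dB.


Step 1: TS = 10*log10(2.48^2/4) = 1.87 dB
Step 2: SE = SL - 2*TL + TS - NL + DI - DT = 200 - 2*55 + (1.87) - 70 + 30 - 10 = 41.87

41.87 dB


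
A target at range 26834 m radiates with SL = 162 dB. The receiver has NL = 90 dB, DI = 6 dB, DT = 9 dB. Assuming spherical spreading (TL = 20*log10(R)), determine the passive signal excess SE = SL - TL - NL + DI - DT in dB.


Step 1: TL = 20*log10(26834) = 88.57 dB
Step 2: SE = 162 - 88.57 - 90 + 6 - 9 = -19.57

-19.57 dB


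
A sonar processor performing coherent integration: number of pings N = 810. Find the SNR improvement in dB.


Gain = 10*log10(810) = 29.08

29.08 dB


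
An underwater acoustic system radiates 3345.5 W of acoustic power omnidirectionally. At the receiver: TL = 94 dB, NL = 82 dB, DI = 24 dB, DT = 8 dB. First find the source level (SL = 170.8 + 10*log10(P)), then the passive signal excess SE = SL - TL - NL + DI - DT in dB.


Step 1: SL = 170.8 + 10*log10(3345.5) = 206.04 dB
Step 2: SE = SL - TL - NL + DI - DT = 206.04 - 94 - 82 + 24 - 8 = 46.04

46.04 dB


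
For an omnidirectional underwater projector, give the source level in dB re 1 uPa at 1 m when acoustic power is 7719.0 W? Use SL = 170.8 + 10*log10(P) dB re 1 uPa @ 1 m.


SL = 170.8 + 10*log10(7719.0) = 170.8 + 38.88 = 209.68

209.68 dB


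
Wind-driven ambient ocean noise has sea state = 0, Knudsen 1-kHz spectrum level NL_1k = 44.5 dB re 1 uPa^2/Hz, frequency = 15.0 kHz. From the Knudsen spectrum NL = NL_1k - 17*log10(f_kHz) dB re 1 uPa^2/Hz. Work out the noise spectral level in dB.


NL = NL_1k - 17*log10(f_kHz) = 44.5 - 17*log10(15.0) = 44.5 - (19.99) = 24.51

24.51 dB


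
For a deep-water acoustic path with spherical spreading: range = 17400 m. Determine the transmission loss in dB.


TL = 20*log10(17400) = 84.81

84.81 dB


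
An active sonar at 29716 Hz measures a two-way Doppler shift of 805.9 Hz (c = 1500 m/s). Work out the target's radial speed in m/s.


From fd = 2*f*v/c, v = c*fd/(2*f) = 1500 * 805.9 / (2*29716) = 20.34

20.34 m/s


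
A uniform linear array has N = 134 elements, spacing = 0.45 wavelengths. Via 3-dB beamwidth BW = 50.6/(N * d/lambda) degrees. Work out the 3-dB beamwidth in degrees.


BW = 50.6 / (134 * 0.45) = 50.6 / 60.3 = 0.84

0.84 deg


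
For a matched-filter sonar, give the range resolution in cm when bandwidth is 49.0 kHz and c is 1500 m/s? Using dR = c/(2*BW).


1.53 cm


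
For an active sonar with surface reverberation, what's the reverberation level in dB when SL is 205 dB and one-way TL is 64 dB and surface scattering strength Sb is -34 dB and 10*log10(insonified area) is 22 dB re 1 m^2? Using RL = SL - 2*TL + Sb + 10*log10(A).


RL = SL - 2*TL + Sb + 10*log10(A) = 205 - 2*64 + (-34) + 22 = 65

65 dB


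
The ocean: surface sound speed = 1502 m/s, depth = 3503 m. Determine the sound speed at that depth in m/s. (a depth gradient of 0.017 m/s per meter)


c = 1502 + 0.017 * 3503 = 1561.551

1561.551 m/s


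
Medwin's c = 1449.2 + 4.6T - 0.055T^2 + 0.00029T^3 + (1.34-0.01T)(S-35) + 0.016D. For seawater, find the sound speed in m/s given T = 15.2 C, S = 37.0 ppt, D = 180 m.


c = 1449.2 + 4.6*15.2 - 0.055*15.2^2 + 0.00029*15.2^3 + (1.34 - 0.01*15.2)*(37.0 - 35) + 0.016*180 = 1512.69

1512.69 m/s


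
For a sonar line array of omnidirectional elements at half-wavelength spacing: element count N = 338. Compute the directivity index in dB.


DI = 10*log10(338) = 25.29

25.29 dB


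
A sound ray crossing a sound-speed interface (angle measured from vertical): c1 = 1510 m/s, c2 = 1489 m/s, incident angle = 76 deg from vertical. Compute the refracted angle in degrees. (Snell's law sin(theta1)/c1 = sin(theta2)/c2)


sin(theta2) = (c2/c1)*sin(theta1) = (1489/1510)*sin(76 deg) = 0.9568
theta2 = arcsin(0.9568) = 73.1

73.1 deg


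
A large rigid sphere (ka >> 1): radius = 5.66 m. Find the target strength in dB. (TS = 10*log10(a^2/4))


9.04 dB


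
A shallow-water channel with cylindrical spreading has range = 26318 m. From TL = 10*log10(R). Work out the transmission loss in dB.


TL = 10*log10(26318) = 44.2

44.2 dB


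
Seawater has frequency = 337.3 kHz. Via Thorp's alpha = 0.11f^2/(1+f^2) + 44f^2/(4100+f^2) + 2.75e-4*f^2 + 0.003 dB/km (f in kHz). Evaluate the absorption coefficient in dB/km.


73.87 dB/km


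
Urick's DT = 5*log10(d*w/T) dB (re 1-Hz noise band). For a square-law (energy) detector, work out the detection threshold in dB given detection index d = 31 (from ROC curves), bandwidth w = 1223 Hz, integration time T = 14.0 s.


DT = 5*log10(d*w/T) = 5*log10(31 * 1223 / 14.0) = 5*log10(2708.07) = 17.16

17.16 dB


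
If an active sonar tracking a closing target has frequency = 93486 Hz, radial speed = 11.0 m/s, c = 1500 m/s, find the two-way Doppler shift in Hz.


fd = 2*f*v/c = 2 * 93486 * 11.0 / 1500 = 1371.13

1371.13 Hz


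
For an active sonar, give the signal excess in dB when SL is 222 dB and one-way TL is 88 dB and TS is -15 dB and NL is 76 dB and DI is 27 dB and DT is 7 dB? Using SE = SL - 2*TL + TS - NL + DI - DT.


SE = SL - 2*TL + TS - NL + DI - DT = 222 - 2*88 + (-15) - 76 + 27 - 7 = -25

-25 dB


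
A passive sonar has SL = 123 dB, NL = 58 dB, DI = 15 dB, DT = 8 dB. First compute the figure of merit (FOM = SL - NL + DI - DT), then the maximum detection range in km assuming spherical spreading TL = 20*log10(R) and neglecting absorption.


Step 1: FOM = SL - NL + DI - DT = 123 - 58 + 15 - 8 = 72 dB
Step 2: at max range FOM = TL = 20*log10(R), so R = 10^(72/20) = 3981.07 m = 3.98 km

3.98 km


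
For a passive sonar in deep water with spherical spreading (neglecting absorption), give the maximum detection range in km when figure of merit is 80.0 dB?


At max range FOM = TL, so 20*log10(R) = 80.0
R = 10^(80.0/20) = 10000.0 m = 10.0 km

10.0 km


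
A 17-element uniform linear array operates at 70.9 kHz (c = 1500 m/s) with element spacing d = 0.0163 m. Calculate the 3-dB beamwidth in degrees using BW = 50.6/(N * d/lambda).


3.86 deg


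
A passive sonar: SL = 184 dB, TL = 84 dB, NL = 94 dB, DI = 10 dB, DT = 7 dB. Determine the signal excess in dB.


SE = SL - TL - NL + DI - DT = 184 - 84 - 94 + 10 - 7 = 9

9 dB


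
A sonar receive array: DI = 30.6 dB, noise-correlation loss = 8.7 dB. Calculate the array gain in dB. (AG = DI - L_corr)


AG = DI - L_corr = 30.6 - 8.7 = 21.9

21.9 dB


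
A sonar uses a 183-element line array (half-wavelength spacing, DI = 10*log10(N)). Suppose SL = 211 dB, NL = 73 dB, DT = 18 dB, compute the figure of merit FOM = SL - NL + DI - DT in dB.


142.62 dB


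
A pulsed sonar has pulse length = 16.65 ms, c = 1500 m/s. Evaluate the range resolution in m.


dR = c*tau/2 = 1500 * 16.65e-3 / 2 = 12.4875

12.4875 m


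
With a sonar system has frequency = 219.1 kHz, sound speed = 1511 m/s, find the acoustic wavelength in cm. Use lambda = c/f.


lambda = c/f = 1511 / 219100 = 0.0069 m = 0.69 cm

0.69 cm


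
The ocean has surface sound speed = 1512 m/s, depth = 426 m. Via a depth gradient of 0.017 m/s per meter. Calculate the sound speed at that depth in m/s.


c = 1512 + 0.017 * 426 = 1519.242

1519.242 m/s


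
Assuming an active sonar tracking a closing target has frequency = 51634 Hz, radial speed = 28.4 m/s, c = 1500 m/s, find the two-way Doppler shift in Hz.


fd = 2*f*v/c = 2 * 51634 * 28.4 / 1500 = 1955.21

1955.21 Hz


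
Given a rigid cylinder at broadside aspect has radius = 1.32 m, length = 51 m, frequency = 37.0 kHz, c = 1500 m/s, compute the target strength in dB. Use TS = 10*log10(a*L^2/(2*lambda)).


lambda = 1500/37000 = 0.04054 m
TS = 10*log10(1.32*51^2/(2*0.04054)) = 46.27

46.27 dB


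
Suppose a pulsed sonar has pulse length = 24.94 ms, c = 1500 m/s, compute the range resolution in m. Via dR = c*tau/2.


dR = c*tau/2 = 1500 * 24.94e-3 / 2 = 18.705

18.705 m


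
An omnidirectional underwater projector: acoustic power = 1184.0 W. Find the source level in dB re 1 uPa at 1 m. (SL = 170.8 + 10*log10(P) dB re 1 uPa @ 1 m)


SL = 170.8 + 10*log10(1184.0) = 170.8 + 30.73 = 201.53

201.53 dB


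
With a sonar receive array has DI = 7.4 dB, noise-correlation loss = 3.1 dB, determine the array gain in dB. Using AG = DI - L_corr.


AG = DI - L_corr = 7.4 - 3.1 = 4.3

4.3 dB


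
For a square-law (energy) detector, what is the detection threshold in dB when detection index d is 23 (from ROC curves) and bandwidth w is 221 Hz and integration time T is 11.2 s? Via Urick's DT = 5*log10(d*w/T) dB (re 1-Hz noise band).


DT = 5*log10(d*w/T) = 5*log10(23 * 221 / 11.2) = 5*log10(453.84) = 13.28

13.28 dB


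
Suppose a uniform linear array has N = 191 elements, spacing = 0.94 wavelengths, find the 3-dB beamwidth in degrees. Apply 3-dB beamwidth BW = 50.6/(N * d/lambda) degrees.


BW = 50.6 / (191 * 0.94) = 50.6 / 179.54 = 0.28

0.28 deg


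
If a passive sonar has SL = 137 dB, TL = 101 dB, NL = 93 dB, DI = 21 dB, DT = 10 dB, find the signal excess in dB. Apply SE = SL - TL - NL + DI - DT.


SE = SL - TL - NL + DI - DT = 137 - 101 - 93 + 21 - 10 = -46

-46 dB


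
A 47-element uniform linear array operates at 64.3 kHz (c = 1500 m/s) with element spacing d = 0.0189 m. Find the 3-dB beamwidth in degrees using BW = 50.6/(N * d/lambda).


Step 1: lambda = 1500/64300 = 0.02333 m
Step 2: d/lambda = 0.0189/0.02333 = 0.8101
Step 3: BW = 50.6/(N * d/lambda) = 50.6/(47 * 0.8101) = 1.33

1.33 deg


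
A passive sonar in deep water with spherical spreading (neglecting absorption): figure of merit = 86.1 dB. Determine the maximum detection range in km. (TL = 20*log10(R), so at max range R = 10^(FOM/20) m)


At max range FOM = TL, so 20*log10(R) = 86.1
R = 10^(86.1/20) = 20183.66 m = 20.18 km

20.18 km


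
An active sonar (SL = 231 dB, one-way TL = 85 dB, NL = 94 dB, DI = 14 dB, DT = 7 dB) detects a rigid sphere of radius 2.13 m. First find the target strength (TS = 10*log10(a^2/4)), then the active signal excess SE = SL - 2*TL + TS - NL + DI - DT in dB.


Step 1: TS = 10*log10(2.13^2/4) = 0.55 dB
Step 2: SE = SL - 2*TL + TS - NL + DI - DT = 231 - 2*85 + (0.55) - 94 + 14 - 7 = -25.45

-25.45 dB


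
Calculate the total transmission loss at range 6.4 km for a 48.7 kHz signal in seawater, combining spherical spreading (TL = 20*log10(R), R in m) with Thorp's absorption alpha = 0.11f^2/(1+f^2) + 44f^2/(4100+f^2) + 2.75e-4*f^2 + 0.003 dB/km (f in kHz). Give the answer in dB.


Step 1 (Thorp): alpha = 0.11*2371.69/(1+2371.69) + 44*2371.69/(4100+2371.69) + 2.75e-4*2371.69 + 0.003 = 16.8899 dB/km
Step 2: TL_spread = 20*log10(6400) = 76.12 dB
Step 3: TL_abs = alpha*R = 16.8899 * 6.4 = 108.1 dB
Step 4: TL_total = 76.12 + 108.1 = 184.22

184.22 dB


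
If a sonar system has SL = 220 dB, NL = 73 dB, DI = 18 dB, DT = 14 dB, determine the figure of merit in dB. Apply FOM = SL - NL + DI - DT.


151 dB


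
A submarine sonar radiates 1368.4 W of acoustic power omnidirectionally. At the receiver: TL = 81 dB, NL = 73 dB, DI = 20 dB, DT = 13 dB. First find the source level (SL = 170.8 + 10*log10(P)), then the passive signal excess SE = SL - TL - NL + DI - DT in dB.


Step 1: SL = 170.8 + 10*log10(1368.4) = 202.16 dB
Step 2: SE = SL - TL - NL + DI - DT = 202.16 - 81 - 73 + 20 - 13 = 55.16

55.16 dB


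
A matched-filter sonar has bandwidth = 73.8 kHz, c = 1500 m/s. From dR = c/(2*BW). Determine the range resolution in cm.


dR = c/(2*BW) = 1500 / (2 * 73.8e3) = 0.0102 m = 1.02 cm

1.02 cm


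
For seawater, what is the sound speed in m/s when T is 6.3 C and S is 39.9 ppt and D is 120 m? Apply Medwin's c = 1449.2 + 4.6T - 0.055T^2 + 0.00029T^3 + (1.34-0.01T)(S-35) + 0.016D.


c = 1449.2 + 4.6*6.3 - 0.055*6.3^2 + 0.00029*6.3^3 + (1.34 - 0.01*6.3)*(39.9 - 35) + 0.016*120 = 1484.25

1484.25 m/s


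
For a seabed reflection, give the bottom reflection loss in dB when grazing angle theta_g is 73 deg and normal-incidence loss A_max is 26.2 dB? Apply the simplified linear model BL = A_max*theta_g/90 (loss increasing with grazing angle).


BL = A_max * theta_g / 90 = 26.2 * 73 / 90 = 21.25

21.25 dB


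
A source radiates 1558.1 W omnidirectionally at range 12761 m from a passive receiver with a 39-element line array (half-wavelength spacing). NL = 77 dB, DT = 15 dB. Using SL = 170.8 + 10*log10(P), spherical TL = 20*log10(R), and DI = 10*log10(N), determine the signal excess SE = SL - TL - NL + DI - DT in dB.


44.52 dB


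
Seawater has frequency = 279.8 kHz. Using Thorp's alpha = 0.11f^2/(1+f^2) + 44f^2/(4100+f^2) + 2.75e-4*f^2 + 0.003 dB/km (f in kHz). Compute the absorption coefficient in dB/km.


f^2 = 78288.04
alpha = 0.11*78288.04/(1+78288.04) + 44*78288.04/(4100+78288.04) + 2.75e-4*78288.04 + 0.003 = 63.453

63.453 dB/km


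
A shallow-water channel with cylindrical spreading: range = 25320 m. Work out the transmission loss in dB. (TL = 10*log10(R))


TL = 10*log10(25320) = 44.03

44.03 dB


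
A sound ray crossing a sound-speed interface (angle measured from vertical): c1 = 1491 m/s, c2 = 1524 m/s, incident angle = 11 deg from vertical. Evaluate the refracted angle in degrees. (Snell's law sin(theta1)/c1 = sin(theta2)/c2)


11.25 deg


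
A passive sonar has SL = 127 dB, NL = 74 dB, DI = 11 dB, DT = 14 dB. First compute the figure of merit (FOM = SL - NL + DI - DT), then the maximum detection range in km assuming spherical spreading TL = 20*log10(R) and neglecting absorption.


Step 1: FOM = SL - NL + DI - DT = 127 - 74 + 11 - 14 = 50 dB
Step 2: at max range FOM = TL = 20*log10(R), so R = 10^(50/20) = 316.23 m = 0.32 km

0.32 km


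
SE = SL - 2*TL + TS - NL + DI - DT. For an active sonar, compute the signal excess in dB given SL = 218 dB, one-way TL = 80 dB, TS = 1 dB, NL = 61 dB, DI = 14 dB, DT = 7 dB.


SE = SL - 2*TL + TS - NL + DI - DT = 218 - 2*80 + (1) - 61 + 14 - 7 = 5

5 dB


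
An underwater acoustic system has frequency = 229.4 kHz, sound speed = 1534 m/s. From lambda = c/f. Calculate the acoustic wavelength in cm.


0.67 cm


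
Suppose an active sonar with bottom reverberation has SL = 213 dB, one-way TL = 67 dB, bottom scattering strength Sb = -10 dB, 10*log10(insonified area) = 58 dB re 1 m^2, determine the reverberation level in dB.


RL = SL - 2*TL + Sb + 10*log10(A) = 213 - 2*67 + (-10) + 58 = 127

127 dB


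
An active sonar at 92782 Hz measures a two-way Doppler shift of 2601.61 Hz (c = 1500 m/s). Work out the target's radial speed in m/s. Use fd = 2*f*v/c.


21.03 m/s


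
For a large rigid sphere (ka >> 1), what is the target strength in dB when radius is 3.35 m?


TS = 10*log10(3.35^2 / 4) = 10*log10(2.805625) = 4.48

4.48 dB


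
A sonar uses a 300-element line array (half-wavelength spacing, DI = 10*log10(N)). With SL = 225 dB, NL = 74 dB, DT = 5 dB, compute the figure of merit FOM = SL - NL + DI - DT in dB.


Step 1: DI = 10*log10(300) = 24.77 dB
Step 2: FOM = SL - NL + DI - DT = 225 - 74 + 24.77 - 5 = 170.77

170.77 dB


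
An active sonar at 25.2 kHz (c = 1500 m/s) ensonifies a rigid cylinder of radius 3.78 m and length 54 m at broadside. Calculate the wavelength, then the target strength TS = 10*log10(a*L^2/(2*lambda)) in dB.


Step 1: lambda = c/f = 1500/25200 = 0.05952 m
Step 2: TS = 10*log10(a*L^2/(2*lambda)) = 10*log10(3.78*54^2/(2*0.05952)) = 49.67

49.67 dB


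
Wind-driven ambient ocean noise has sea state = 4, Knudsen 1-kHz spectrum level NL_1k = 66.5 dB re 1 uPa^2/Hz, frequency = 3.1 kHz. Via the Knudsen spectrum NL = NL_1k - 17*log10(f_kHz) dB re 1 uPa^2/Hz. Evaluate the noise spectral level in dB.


NL = NL_1k - 17*log10(f_kHz) = 66.5 - 17*log10(3.1) = 66.5 - (8.35) = 58.15

58.15 dB


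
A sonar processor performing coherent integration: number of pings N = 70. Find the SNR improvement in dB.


Gain = 10*log10(70) = 18.45

18.45 dB


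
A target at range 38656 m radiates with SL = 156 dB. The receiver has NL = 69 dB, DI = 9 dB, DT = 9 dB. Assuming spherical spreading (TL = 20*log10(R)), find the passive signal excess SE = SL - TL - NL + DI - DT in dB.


Step 1: TL = 20*log10(38656) = 91.74 dB
Step 2: SE = 156 - 91.74 - 69 + 9 - 9 = -4.74

-4.74 dB


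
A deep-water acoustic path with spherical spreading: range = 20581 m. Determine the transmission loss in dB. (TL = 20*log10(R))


TL = 20*log10(20581) = 86.27

86.27 dB


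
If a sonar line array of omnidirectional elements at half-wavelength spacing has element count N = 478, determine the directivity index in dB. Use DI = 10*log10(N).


DI = 10*log10(478) = 26.79

26.79 dB


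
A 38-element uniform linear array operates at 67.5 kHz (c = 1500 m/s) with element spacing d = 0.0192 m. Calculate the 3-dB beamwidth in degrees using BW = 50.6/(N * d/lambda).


Step 1: lambda = 1500/67500 = 0.02222 m
Step 2: d/lambda = 0.0192/0.02222 = 0.8641
Step 3: BW = 50.6/(N * d/lambda) = 50.6/(38 * 0.8641) = 1.54

1.54 deg


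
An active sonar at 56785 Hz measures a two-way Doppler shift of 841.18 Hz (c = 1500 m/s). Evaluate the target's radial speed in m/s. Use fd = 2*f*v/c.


From fd = 2*f*v/c, v = c*fd/(2*f) = 1500 * 841.18 / (2*56785) = 11.11

11.11 m/s
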